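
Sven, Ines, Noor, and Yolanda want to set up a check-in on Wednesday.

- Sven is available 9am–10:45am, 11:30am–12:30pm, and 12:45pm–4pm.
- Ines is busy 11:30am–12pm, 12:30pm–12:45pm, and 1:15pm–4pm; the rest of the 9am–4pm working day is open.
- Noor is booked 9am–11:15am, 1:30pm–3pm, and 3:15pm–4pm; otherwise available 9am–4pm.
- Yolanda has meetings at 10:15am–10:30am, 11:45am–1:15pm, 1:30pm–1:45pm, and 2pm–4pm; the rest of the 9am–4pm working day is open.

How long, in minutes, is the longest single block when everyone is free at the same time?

Ines free within 09:00–16:00: 09:00–11:30, 12:00–12:30, 12:45–13:15.
Noor free within 09:00–16:00: 11:15–13:30, 15:00–15:15.
Yolanda free within 09:00–16:00: 09:00–10:15, 10:30–11:45, 13:15–13:30, 13:45–14:00.
Sven ∩ Ines: 09:00–10:45, 12:00–12:30, 12:45–13:15.
Sven ∩ Ines ∩ Noor: 12:00–12:30, 12:45–13:15.
Sven ∩ Ines ∩ Noor ∩ Yolanda: (none).
No common window.

0 minutes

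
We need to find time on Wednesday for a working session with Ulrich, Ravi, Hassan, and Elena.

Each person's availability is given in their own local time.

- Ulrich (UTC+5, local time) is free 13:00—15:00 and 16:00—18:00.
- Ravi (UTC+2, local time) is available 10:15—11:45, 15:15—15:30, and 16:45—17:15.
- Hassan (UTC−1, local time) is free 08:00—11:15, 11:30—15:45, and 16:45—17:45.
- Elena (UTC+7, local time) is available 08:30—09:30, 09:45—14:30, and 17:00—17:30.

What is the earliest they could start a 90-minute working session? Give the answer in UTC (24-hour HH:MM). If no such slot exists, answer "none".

none

Ulrich → UTC: 08:00–10:00, 11:00–13:00.
Ravi → UTC: 08:15–09:45, 13:15–13:30, 14:45–15:15.
Hassan → UTC: 09:00–12:15, 12:30–16:45, 17:45–18:45.
Elena → UTC: 01:30–02:30, 02:45–07:30, 10:00–10:30.
Ulrich ∩ Ravi: 08:15–09:45.
Ulrich ∩ Ravi ∩ Hassan: 09:00–09:45.
Ulrich ∩ Ravi ∩ Hassan ∩ Elena: (none).
Windows ≥ 90 min: (none).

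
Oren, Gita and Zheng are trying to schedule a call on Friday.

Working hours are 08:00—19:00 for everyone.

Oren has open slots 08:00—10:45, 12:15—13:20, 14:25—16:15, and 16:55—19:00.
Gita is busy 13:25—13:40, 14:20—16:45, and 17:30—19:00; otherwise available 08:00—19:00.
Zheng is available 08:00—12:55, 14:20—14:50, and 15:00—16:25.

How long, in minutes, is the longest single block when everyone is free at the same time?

Gita free within 08:00–19:00: 08:00–13:25, 13:40–14:20, 16:45–17:30.
Oren ∩ Gita: 08:00–10:45, 12:15–13:20, 16:55–17:30.
Oren ∩ Gita ∩ Zheng: 08:00–10:45, 12:15–12:55.
Common window lengths: 165, 40 min; longest is 165.

165 minutes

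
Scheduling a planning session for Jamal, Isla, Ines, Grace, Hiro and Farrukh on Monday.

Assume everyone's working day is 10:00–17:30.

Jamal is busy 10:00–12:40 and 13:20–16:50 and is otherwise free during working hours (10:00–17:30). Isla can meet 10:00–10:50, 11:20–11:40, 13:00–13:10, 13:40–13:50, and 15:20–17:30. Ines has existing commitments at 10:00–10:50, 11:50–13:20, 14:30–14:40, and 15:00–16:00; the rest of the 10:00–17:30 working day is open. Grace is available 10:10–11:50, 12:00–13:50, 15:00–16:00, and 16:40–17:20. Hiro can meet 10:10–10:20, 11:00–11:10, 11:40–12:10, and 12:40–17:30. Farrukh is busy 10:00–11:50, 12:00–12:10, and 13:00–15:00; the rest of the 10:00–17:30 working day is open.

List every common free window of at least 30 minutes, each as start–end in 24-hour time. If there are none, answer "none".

Jamal free within 10:00–17:30: 12:40–13:20, 16:50–17:30.
Ines free within 10:00–17:30: 10:50–11:50, 13:20–14:30, 14:40–15:00, 16:00–17:30.
Farrukh free within 10:00–17:30: 11:50–12:00, 12:10–13:00, 15:00–17:30.
Jamal ∩ Isla: 13:00–13:10, 16:50–17:30.
Jamal ∩ Isla ∩ Ines: 16:50–17:30.
Jamal ∩ Isla ∩ Ines ∩ Grace: 16:50–17:20.
Jamal ∩ Isla ∩ Ines ∩ Grace ∩ Hiro: 16:50–17:20.
Jamal ∩ Isla ∩ Ines ∩ Grace ∩ Hiro ∩ Farrukh: 16:50–17:20.
Windows ≥ 30 min: 16:50–17:20.

16:50–17:20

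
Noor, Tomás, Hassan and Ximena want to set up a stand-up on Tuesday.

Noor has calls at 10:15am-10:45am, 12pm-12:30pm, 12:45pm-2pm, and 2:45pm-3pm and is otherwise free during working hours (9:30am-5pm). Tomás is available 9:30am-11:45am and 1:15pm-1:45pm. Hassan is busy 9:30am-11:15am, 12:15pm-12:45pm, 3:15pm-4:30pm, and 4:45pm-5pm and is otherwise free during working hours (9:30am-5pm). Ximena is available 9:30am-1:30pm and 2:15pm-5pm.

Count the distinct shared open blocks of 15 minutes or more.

Noor free within 09:30–17:00: 09:30–10:15, 10:45–12:00, 12:30–12:45, 14:00–14:45, 15:00–17:00.
Hassan free within 09:30–17:00: 11:15–12:15, 12:45–15:15, 16:30–16:45.
Noor ∩ Tomás: 09:30–10:15, 10:45–11:45.
Noor ∩ Tomás ∩ Hassan: 11:15–11:45.
Noor ∩ Tomás ∩ Hassan ∩ Ximena: 11:15–11:45.
Windows ≥ 15 min: 11:15–11:45.
That's 1 window.

1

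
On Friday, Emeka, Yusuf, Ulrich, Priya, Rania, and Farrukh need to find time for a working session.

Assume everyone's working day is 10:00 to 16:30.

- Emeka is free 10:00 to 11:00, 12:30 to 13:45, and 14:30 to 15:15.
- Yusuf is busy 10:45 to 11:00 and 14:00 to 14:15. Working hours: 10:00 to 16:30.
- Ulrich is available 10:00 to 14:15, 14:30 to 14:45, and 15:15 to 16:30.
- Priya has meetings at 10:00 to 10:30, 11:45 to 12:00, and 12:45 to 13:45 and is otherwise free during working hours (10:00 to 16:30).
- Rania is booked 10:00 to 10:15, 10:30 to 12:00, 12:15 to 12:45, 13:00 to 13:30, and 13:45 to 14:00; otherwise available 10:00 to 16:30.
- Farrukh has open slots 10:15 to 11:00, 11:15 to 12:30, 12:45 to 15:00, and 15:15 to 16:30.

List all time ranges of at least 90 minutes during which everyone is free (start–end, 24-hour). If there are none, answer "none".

Yusuf free within 10:00–16:30: 10:00–10:45, 11:00–14:00, 14:15–16:30.
Priya free within 10:00–16:30: 10:30–11:45, 12:00–12:45, 13:45–16:30.
Rania free within 10:00–16:30: 10:15–10:30, 12:00–12:15, 12:45–13:00, 13:30–13:45, 14:00–16:30.
Emeka ∩ Yusuf: 10:00–10:45, 12:30–13:45, 14:30–15:15.
Emeka ∩ Yusuf ∩ Ulrich: 10:00–10:45, 12:30–13:45, 14:30–14:45.
Emeka ∩ Yusuf ∩ Ulrich ∩ Priya: 10:30–10:45, 12:30–12:45, 14:30–14:45.
Emeka ∩ Yusuf ∩ Ulrich ∩ Priya ∩ Rania: 14:30–14:45.
Emeka ∩ Yusuf ∩ Ulrich ∩ Priya ∩ Rania ∩ Farrukh: 14:30–14:45.
Windows ≥ 90 min: (none).

none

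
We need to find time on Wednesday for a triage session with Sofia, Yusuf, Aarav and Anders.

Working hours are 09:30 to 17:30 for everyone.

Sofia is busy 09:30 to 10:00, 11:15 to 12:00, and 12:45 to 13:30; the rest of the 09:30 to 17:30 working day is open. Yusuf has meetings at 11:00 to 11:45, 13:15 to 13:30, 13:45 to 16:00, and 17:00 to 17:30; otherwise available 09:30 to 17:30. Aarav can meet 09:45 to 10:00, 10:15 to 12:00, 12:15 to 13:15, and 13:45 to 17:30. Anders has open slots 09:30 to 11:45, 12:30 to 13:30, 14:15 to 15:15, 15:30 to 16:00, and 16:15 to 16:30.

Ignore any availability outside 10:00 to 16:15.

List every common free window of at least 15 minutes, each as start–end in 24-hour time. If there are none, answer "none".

Sofia free within 09:30–17:30: 10:00–11:15, 12:00–12:45, 13:30–17:30.
Yusuf free within 09:30–17:30: 09:30–11:00, 11:45–13:15, 13:30–13:45, 16:00–17:00.
Sofia ∩ Yusuf: 10:00–11:00, 12:00–12:45, 13:30–13:45, 16:00–17:00.
Sofia ∩ Yusuf ∩ Aarav: 10:15–11:00, 12:15–12:45, 16:00–17:00.
Sofia ∩ Yusuf ∩ Aarav ∩ Anders: 10:15–11:00, 12:30–12:45, 16:15–16:30.
Restricted to 10:00–16:15: 10:15–11:00, 12:30–12:45.
Windows ≥ 15 min: 10:15–11:00, 12:30–12:45.

10:15–11:00, 12:30–12:45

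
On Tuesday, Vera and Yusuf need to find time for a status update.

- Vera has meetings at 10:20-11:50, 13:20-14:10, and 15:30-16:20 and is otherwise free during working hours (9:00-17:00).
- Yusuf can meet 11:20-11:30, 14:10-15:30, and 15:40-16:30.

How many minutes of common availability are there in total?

90 minutes

Vera free within 09:00–17:00: 09:00–10:20, 11:50–13:20, 14:10–15:30, 16:20–17:00.
Vera ∩ Yusuf: 14:10–15:30, 16:20–16:30.
Total common minutes: 80 + 10 = 90.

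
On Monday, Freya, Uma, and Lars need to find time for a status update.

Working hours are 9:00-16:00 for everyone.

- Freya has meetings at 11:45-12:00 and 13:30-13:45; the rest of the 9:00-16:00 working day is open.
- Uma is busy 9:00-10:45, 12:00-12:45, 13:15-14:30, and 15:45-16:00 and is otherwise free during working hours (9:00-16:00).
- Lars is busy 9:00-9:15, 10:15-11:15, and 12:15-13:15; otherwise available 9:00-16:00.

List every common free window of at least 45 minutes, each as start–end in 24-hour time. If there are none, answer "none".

14:30–15:45

Freya free within 09:00–16:00: 09:00–11:45, 12:00–13:30, 13:45–16:00.
Uma free within 09:00–16:00: 10:45–12:00, 12:45–13:15, 14:30–15:45.
Lars free within 09:00–16:00: 09:15–10:15, 11:15–12:15, 13:15–16:00.
Freya ∩ Uma: 10:45–11:45, 12:45–13:15, 14:30–15:45.
Freya ∩ Uma ∩ Lars: 11:15–11:45, 14:30–15:45.
Windows ≥ 45 min: 14:30–15:45.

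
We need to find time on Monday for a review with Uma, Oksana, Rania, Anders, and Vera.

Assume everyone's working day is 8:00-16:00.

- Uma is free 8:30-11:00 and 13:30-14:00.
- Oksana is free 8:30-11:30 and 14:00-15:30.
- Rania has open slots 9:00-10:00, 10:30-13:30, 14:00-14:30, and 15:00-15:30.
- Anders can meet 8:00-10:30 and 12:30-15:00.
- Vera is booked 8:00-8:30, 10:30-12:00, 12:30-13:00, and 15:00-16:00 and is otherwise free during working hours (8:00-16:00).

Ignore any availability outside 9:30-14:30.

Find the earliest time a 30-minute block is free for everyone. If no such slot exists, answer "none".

Vera free within 08:00–16:00: 08:30–10:30, 12:00–12:30, 13:00–15:00.
Uma ∩ Oksana: 08:30–11:00.
Uma ∩ Oksana ∩ Rania: 09:00–10:00, 10:30–11:00.
Uma ∩ Oksana ∩ Rania ∩ Anders: 09:00–10:00.
Uma ∩ Oksana ∩ Rania ∩ Anders ∩ Vera: 09:00–10:00.
Restricted to 09:30–14:30: 09:30–10:00.
Windows ≥ 30 min: 09:30–10:00.
Earliest such window starts at 09:30.

09:30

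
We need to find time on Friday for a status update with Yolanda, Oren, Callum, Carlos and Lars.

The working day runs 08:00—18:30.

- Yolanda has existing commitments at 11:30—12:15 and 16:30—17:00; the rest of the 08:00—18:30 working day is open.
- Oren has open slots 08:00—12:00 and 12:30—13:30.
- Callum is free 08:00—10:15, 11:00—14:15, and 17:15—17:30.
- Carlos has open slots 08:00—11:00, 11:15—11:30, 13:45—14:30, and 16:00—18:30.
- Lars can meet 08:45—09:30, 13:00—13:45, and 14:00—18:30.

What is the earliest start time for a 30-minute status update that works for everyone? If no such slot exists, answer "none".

08:45

Yolanda free within 08:00–18:30: 08:00–11:30, 12:15–16:30, 17:00–18:30.
Yolanda ∩ Oren: 08:00–11:30, 12:30–13:30.
Yolanda ∩ Oren ∩ Callum: 08:00–10:15, 11:00–11:30, 12:30–13:30.
Yolanda ∩ Oren ∩ Callum ∩ Carlos: 08:00–10:15, 11:15–11:30.
Yolanda ∩ Oren ∩ Callum ∩ Carlos ∩ Lars: 08:45–09:30.
Windows ≥ 30 min: 08:45–09:30.
Earliest such window starts at 08:45.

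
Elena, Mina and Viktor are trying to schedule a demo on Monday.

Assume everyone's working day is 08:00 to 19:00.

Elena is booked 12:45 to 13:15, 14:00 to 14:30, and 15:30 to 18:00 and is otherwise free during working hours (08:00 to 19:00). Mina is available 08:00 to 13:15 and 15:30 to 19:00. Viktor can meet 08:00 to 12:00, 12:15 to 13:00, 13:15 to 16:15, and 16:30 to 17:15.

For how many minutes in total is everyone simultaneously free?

270 minutes

Elena free within 08:00–19:00: 08:00–12:45, 13:15–14:00, 14:30–15:30, 18:00–19:00.
Elena ∩ Mina: 08:00–12:45, 18:00–19:00.
Elena ∩ Mina ∩ Viktor: 08:00–12:00, 12:15–12:45.
Total common minutes: 240 + 30 = 270.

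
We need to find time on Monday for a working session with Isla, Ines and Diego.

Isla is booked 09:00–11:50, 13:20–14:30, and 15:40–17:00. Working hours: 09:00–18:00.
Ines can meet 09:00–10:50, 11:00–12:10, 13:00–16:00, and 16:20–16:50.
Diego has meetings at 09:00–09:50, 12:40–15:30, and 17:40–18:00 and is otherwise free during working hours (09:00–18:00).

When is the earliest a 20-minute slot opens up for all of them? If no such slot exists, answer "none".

Isla free within 09:00–18:00: 11:50–13:20, 14:30–15:40, 17:00–18:00.
Diego free within 09:00–18:00: 09:50–12:40, 15:30–17:40.
Isla ∩ Ines: 11:50–12:10, 13:00–13:20, 14:30–15:40.
Isla ∩ Ines ∩ Diego: 11:50–12:10, 15:30–15:40.
Windows ≥ 20 min: 11:50–12:10.
Earliest such window starts at 11:50.

11:50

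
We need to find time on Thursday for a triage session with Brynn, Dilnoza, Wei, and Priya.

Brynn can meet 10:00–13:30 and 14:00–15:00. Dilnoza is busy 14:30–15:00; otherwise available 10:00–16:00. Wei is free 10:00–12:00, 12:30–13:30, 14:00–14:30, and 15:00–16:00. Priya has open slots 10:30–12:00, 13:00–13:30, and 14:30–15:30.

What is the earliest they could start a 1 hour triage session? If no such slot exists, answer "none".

Dilnoza free within 10:00–16:00: 10:00–14:30, 15:00–16:00.
Brynn ∩ Dilnoza: 10:00–13:30, 14:00–14:30.
Brynn ∩ Dilnoza ∩ Wei: 10:00–12:00, 12:30–13:30, 14:00–14:30.
Brynn ∩ Dilnoza ∩ Wei ∩ Priya: 10:30–12:00, 13:00–13:30.
Windows ≥ 60 min: 10:30–12:00.
Earliest such window starts at 10:30.

10:30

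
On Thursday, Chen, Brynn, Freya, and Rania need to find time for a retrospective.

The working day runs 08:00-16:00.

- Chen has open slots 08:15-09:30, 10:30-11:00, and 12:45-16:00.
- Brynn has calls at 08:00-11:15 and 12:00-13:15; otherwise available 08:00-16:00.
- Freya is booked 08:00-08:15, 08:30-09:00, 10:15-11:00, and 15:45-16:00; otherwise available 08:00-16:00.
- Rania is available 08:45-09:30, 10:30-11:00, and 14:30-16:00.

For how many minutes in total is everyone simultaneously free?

Brynn free within 08:00–16:00: 11:15–12:00, 13:15–16:00.
Freya free within 08:00–16:00: 08:15–08:30, 09:00–10:15, 11:00–15:45.
Chen ∩ Brynn: 13:15–16:00.
Chen ∩ Brynn ∩ Freya: 13:15–15:45.
Chen ∩ Brynn ∩ Freya ∩ Rania: 14:30–15:45.
Total common minutes: 75.

75 minutes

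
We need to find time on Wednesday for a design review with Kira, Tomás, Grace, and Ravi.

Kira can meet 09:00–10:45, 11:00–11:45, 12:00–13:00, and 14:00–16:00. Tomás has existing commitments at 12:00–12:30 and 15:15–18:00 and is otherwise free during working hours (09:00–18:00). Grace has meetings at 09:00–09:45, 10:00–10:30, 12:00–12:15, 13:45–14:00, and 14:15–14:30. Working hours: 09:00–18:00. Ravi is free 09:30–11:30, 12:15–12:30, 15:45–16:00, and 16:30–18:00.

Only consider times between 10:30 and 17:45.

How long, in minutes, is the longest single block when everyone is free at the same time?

30 minutes

Tomás free within 09:00–18:00: 09:00–12:00, 12:30–15:15.
Grace free within 09:00–18:00: 09:45–10:00, 10:30–12:00, 12:15–13:45, 14:00–14:15, 14:30–18:00.
Kira ∩ Tomás: 09:00–10:45, 11:00–11:45, 12:30–13:00, 14:00–15:15.
Kira ∩ Tomás ∩ Grace: 09:45–10:00, 10:30–10:45, 11:00–11:45, 12:30–13:00, 14:00–14:15, 14:30–15:15.
Kira ∩ Tomás ∩ Grace ∩ Ravi: 09:45–10:00, 10:30–10:45, 11:00–11:30.
Restricted to 10:30–17:45: 10:30–10:45, 11:00–11:30.
Common window lengths: 15, 30 min; longest is 30.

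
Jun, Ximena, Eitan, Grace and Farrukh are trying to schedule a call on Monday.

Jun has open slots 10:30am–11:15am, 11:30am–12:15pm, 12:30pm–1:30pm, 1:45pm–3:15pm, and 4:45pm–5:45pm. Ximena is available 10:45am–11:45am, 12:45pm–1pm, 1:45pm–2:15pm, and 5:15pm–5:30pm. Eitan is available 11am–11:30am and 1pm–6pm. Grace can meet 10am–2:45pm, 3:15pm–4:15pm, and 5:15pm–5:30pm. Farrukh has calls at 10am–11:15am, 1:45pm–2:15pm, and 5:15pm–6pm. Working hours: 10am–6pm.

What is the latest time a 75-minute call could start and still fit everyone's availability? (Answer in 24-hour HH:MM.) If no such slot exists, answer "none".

none

Farrukh free within 10:00–18:00: 11:15–13:45, 14:15–17:15.
Jun ∩ Ximena: 10:45–11:15, 11:30–11:45, 12:45–13:00, 13:45–14:15, 17:15–17:30.
Jun ∩ Ximena ∩ Eitan: 11:00–11:15, 13:45–14:15, 17:15–17:30.
Jun ∩ Ximena ∩ Eitan ∩ Grace: 11:00–11:15, 13:45–14:15, 17:15–17:30.
Jun ∩ Ximena ∩ Eitan ∩ Grace ∩ Farrukh: (none).
Windows ≥ 75 min: (none).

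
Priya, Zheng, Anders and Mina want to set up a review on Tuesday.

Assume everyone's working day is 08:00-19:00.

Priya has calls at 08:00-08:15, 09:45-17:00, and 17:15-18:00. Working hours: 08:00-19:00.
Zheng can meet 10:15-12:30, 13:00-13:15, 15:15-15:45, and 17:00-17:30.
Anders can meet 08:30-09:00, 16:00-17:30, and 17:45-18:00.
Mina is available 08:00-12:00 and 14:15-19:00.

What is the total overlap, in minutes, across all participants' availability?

15 minutes

Priya free within 08:00–19:00: 08:15–09:45, 17:00–17:15, 18:00–19:00.
Priya ∩ Zheng: 17:00–17:15.
Priya ∩ Zheng ∩ Anders: 17:00–17:15.
Priya ∩ Zheng ∩ Anders ∩ Mina: 17:00–17:15.
Total common minutes: 15.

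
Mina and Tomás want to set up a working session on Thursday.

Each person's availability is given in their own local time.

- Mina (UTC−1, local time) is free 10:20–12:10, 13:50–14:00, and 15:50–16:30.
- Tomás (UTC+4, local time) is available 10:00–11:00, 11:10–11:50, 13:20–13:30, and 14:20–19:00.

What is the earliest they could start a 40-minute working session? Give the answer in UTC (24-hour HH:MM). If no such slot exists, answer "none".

11:20

Mina → UTC: 11:20–13:10, 14:50–15:00, 16:50–17:30.
Tomás → UTC: 06:00–07:00, 07:10–07:50, 09:20–09:30, 10:20–15:00.
Mina ∩ Tomás: 11:20–13:10, 14:50–15:00.
Windows ≥ 40 min: 11:20–13:10.
Earliest such window starts at 11:20.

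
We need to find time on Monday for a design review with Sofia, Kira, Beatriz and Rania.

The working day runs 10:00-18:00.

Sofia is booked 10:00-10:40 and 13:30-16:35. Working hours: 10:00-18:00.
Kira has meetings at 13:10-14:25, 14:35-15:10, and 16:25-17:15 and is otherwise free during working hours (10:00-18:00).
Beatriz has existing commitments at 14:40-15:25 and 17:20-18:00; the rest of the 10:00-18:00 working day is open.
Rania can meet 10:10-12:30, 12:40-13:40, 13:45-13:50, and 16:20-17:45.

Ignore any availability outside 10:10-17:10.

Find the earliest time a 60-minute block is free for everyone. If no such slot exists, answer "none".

10:40

Sofia free within 10:00–18:00: 10:40–13:30, 16:35–18:00.
Kira free within 10:00–18:00: 10:00–13:10, 14:25–14:35, 15:10–16:25, 17:15–18:00.
Beatriz free within 10:00–18:00: 10:00–14:40, 15:25–17:20.
Sofia ∩ Kira: 10:40–13:10, 17:15–18:00.
Sofia ∩ Kira ∩ Beatriz: 10:40–13:10, 17:15–17:20.
Sofia ∩ Kira ∩ Beatriz ∩ Rania: 10:40–12:30, 12:40–13:10, 17:15–17:20.
Restricted to 10:10–17:10: 10:40–12:30, 12:40–13:10.
Windows ≥ 60 min: 10:40–12:30.
Earliest such window starts at 10:40.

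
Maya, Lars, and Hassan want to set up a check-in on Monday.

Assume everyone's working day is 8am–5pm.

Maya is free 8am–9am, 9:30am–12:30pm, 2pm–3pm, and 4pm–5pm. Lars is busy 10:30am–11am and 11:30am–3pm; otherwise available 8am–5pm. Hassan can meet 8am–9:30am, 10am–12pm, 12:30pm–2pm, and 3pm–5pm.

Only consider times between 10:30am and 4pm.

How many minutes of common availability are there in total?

30 minutes

Lars free within 08:00–17:00: 08:00–10:30, 11:00–11:30, 15:00–17:00.
Maya ∩ Lars: 08:00–09:00, 09:30–10:30, 11:00–11:30, 16:00–17:00.
Maya ∩ Lars ∩ Hassan: 08:00–09:00, 10:00–10:30, 11:00–11:30, 16:00–17:00.
Restricted to 10:30–16:00: 11:00–11:30.
Total common minutes: 30.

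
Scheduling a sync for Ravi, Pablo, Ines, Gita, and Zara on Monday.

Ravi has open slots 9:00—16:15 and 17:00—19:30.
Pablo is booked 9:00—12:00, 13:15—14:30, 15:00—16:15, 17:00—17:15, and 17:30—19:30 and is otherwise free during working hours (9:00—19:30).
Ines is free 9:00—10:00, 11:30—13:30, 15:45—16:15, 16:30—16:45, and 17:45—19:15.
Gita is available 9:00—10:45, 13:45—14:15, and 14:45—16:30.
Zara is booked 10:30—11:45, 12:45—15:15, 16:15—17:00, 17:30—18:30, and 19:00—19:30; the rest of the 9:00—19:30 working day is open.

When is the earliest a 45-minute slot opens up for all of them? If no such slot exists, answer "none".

none

Pablo free within 09:00–19:30: 12:00–13:15, 14:30–15:00, 16:15–17:00, 17:15–17:30.
Zara free within 09:00–19:30: 09:00–10:30, 11:45–12:45, 15:15–16:15, 17:00–17:30, 18:30–19:00.
Ravi ∩ Pablo: 12:00–13:15, 14:30–15:00, 17:15–17:30.
Ravi ∩ Pablo ∩ Ines: 12:00–13:15.
Ravi ∩ Pablo ∩ Ines ∩ Gita: (none).
Ravi ∩ Pablo ∩ Ines ∩ Gita ∩ Zara: (none).
Windows ≥ 45 min: (none).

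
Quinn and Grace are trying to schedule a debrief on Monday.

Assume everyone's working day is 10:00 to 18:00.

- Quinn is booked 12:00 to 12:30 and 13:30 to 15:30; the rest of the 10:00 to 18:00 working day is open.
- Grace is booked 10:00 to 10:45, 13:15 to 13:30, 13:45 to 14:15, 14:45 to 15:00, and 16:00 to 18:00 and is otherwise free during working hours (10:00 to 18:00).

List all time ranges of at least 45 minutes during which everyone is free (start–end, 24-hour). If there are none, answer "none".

Quinn free within 10:00–18:00: 10:00–12:00, 12:30–13:30, 15:30–18:00.
Grace free within 10:00–18:00: 10:45–13:15, 13:30–13:45, 14:15–14:45, 15:00–16:00.
Quinn ∩ Grace: 10:45–12:00, 12:30–13:15, 15:30–16:00.
Windows ≥ 45 min: 10:45–12:00, 12:30–13:15.

10:45–12:00, 12:30–13:15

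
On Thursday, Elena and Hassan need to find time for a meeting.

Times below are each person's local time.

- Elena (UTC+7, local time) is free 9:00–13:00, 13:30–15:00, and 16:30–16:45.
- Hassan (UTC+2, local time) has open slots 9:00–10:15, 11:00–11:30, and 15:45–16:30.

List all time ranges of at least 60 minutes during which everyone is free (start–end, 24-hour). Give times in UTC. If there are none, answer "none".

07:00–08:00

Elena → UTC: 02:00–06:00, 06:30–08:00, 09:30–09:45.
Hassan → UTC: 07:00–08:15, 09:00–09:30, 13:45–14:30.
Elena ∩ Hassan: 07:00–08:00.
Windows ≥ 60 min: 07:00–08:00.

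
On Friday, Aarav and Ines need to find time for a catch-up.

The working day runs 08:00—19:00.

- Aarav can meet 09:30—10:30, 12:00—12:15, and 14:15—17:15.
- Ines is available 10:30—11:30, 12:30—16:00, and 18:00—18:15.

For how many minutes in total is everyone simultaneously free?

105 minutes

Aarav ∩ Ines: 14:15–16:00.
Total common minutes: 105.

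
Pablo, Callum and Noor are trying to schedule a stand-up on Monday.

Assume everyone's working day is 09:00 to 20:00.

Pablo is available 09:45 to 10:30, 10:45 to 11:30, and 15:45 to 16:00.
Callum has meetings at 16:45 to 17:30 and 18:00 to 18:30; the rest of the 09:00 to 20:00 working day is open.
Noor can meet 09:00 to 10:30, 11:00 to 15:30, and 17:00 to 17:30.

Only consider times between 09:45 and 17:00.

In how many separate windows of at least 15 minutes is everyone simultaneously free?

Callum free within 09:00–20:00: 09:00–16:45, 17:30–18:00, 18:30–20:00.
Pablo ∩ Callum: 09:45–10:30, 10:45–11:30, 15:45–16:00.
Pablo ∩ Callum ∩ Noor: 09:45–10:30, 11:00–11:30.
Restricted to 09:45–17:00: 09:45–10:30, 11:00–11:30.
Windows ≥ 15 min: 09:45–10:30, 11:00–11:30.
That's 2 windows.

2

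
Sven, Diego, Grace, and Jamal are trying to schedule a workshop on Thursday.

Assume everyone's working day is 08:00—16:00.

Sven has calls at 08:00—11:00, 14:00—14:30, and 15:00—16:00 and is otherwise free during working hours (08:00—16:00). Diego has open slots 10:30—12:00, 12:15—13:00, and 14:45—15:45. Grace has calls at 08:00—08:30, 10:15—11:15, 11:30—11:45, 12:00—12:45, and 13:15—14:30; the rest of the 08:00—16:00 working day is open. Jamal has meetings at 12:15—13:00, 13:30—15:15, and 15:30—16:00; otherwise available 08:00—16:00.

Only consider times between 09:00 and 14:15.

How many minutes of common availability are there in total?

Sven free within 08:00–16:00: 11:00–14:00, 14:30–15:00.
Grace free within 08:00–16:00: 08:30–10:15, 11:15–11:30, 11:45–12:00, 12:45–13:15, 14:30–16:00.
Jamal free within 08:00–16:00: 08:00–12:15, 13:00–13:30, 15:15–15:30.
Sven ∩ Diego: 11:00–12:00, 12:15–13:00, 14:45–15:00.
Sven ∩ Diego ∩ Grace: 11:15–11:30, 11:45–12:00, 12:45–13:00, 14:45–15:00.
Sven ∩ Diego ∩ Grace ∩ Jamal: 11:15–11:30, 11:45–12:00.
Restricted to 09:00–14:15: 11:15–11:30, 11:45–12:00.
Total common minutes: 15 + 15 = 30.

30 minutes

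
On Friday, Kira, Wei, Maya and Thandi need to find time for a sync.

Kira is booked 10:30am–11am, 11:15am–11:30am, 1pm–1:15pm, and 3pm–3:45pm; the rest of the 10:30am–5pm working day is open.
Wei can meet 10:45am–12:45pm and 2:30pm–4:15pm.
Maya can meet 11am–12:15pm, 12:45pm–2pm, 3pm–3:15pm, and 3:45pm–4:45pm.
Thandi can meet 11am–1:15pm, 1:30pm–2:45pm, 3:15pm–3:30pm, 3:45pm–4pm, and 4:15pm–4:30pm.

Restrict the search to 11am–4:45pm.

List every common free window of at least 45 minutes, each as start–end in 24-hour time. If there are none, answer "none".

11:30–12:15

Kira free within 10:30–17:00: 11:00–11:15, 11:30–13:00, 13:15–15:00, 15:45–17:00.
Kira ∩ Wei: 11:00–11:15, 11:30–12:45, 14:30–15:00, 15:45–16:15.
Kira ∩ Wei ∩ Maya: 11:00–11:15, 11:30–12:15, 15:45–16:15.
Kira ∩ Wei ∩ Maya ∩ Thandi: 11:00–11:15, 11:30–12:15, 15:45–16:00.
Restricted to 11:00–16:45: 11:00–11:15, 11:30–12:15, 15:45–16:00.
Windows ≥ 45 min: 11:30–12:15.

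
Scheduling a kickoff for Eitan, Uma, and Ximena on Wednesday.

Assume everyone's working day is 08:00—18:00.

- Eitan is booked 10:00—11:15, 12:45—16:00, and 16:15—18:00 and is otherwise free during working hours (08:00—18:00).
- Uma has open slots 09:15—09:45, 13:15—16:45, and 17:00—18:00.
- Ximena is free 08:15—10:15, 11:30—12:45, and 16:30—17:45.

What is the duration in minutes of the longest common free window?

Eitan free within 08:00–18:00: 08:00–10:00, 11:15–12:45, 16:00–16:15.
Eitan ∩ Uma: 09:15–09:45, 16:00–16:15.
Eitan ∩ Uma ∩ Ximena: 09:15–09:45.
Single common window of 30 minutes.

30 minutes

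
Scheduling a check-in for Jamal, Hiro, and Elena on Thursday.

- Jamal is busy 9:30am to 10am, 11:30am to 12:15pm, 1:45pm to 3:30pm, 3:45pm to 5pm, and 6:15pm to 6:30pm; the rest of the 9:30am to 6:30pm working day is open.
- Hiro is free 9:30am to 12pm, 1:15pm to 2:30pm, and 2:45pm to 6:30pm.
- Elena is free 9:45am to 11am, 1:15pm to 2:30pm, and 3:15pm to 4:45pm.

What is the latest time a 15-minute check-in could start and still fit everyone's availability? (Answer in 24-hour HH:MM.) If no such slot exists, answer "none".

Jamal free within 09:30–18:30: 10:00–11:30, 12:15–13:45, 15:30–15:45, 17:00–18:15.
Jamal ∩ Hiro: 10:00–11:30, 13:15–13:45, 15:30–15:45, 17:00–18:15.
Jamal ∩ Hiro ∩ Elena: 10:00–11:00, 13:15–13:45, 15:30–15:45.
Windows ≥ 15 min: 10:00–11:00, 13:15–13:45, 15:30–15:45.
Latest start in the last window 15:30–15:45 is 15:45 − 15 min = 15:30.

15:30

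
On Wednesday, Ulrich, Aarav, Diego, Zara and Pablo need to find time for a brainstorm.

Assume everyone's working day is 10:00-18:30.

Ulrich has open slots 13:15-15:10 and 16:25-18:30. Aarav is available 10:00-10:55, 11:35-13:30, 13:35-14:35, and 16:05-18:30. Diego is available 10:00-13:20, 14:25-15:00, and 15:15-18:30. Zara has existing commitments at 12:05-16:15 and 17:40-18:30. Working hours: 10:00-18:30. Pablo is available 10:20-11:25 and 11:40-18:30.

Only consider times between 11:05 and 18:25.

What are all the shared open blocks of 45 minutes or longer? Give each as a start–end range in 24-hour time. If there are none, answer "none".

16:25–17:40

Zara free within 10:00–18:30: 10:00–12:05, 16:15–17:40.
Ulrich ∩ Aarav: 13:15–13:30, 13:35–14:35, 16:25–18:30.
Ulrich ∩ Aarav ∩ Diego: 13:15–13:20, 14:25–14:35, 16:25–18:30.
Ulrich ∩ Aarav ∩ Diego ∩ Zara: 16:25–17:40.
Ulrich ∩ Aarav ∩ Diego ∩ Zara ∩ Pablo: 16:25–17:40.
Restricted to 11:05–18:25: 16:25–17:40.
Windows ≥ 45 min: 16:25–17:40.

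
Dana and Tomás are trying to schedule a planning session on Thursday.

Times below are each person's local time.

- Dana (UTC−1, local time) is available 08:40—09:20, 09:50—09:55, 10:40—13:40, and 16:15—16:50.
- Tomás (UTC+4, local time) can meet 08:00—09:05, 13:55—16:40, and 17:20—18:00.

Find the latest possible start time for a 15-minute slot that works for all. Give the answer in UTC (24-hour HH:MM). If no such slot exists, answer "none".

Dana → UTC: 09:40–10:20, 10:50–10:55, 11:40–14:40, 17:15–17:50.
Tomás → UTC: 04:00–05:05, 09:55–12:40, 13:20–14:00.
Dana ∩ Tomás: 09:55–10:20, 10:50–10:55, 11:40–12:40, 13:20–14:00.
Windows ≥ 15 min: 09:55–10:20, 11:40–12:40, 13:20–14:00.
Latest start in the last window 13:20–14:00 is 14:00 − 15 min = 13:45.

13:45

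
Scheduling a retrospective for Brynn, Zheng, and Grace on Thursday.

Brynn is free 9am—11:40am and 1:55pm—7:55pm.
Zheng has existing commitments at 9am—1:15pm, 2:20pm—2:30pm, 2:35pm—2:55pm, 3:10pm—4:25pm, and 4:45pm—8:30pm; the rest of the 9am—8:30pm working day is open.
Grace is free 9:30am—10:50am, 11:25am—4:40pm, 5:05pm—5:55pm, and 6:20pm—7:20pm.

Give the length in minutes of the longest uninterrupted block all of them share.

25 minutes

Zheng free within 09:00–20:30: 13:15–14:20, 14:30–14:35, 14:55–15:10, 16:25–16:45.
Brynn ∩ Zheng: 13:55–14:20, 14:30–14:35, 14:55–15:10, 16:25–16:45.
Brynn ∩ Zheng ∩ Grace: 13:55–14:20, 14:30–14:35, 14:55–15:10, 16:25–16:40.
Common window lengths: 25, 5, 15, 15 min; longest is 25.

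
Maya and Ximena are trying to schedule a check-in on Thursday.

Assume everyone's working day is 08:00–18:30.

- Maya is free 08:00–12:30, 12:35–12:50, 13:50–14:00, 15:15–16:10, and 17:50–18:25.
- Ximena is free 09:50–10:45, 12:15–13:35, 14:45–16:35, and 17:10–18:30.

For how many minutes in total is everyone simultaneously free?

Maya ∩ Ximena: 09:50–10:45, 12:15–12:30, 12:35–12:50, 15:15–16:10, 17:50–18:25.
Total common minutes: 55 + 15 + 15 + 55 + 35 = 175.

175 minutes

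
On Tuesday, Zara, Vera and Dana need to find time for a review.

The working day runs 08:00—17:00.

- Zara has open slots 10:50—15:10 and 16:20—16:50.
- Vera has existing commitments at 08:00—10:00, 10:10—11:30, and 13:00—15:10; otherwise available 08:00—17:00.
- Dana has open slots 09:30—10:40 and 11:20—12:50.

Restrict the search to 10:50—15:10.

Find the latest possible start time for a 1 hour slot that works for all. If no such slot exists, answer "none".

Vera free within 08:00–17:00: 10:00–10:10, 11:30–13:00, 15:10–17:00.
Zara ∩ Vera: 11:30–13:00, 16:20–16:50.
Zara ∩ Vera ∩ Dana: 11:30–12:50.
Restricted to 10:50–15:10: 11:30–12:50.
Windows ≥ 60 min: 11:30–12:50.
Latest start in the last window 11:30–12:50 is 12:50 − 60 min = 11:50.

11:50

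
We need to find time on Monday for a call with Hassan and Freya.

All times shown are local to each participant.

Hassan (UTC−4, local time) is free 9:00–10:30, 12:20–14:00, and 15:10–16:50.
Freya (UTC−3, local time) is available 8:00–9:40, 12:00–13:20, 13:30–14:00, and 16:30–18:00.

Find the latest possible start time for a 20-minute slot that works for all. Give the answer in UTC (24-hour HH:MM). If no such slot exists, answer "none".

Hassan → UTC: 13:00–14:30, 16:20–18:00, 19:10–20:50.
Freya → UTC: 11:00–12:40, 15:00–16:20, 16:30–17:00, 19:30–21:00.
Hassan ∩ Freya: 16:30–17:00, 19:30–20:50.
Windows ≥ 20 min: 16:30–17:00, 19:30–20:50.
Latest start in the last window 19:30–20:50 is 20:50 − 20 min = 20:30.

20:30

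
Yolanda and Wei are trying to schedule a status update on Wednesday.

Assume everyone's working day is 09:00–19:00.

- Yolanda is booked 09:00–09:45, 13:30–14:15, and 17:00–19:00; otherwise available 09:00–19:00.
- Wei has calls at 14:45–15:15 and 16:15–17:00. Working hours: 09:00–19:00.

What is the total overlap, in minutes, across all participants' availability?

Yolanda free within 09:00–19:00: 09:45–13:30, 14:15–17:00.
Wei free within 09:00–19:00: 09:00–14:45, 15:15–16:15, 17:00–19:00.
Yolanda ∩ Wei: 09:45–13:30, 14:15–14:45, 15:15–16:15.
Total common minutes: 225 + 30 + 60 = 315.

315 minutes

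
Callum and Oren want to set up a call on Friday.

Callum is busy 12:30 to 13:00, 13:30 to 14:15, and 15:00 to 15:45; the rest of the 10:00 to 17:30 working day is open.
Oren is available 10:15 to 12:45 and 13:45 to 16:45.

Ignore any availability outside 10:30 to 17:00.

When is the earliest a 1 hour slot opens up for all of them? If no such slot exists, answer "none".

Callum free within 10:00–17:30: 10:00–12:30, 13:00–13:30, 14:15–15:00, 15:45–17:30.
Callum ∩ Oren: 10:15–12:30, 14:15–15:00, 15:45–16:45.
Restricted to 10:30–17:00: 10:30–12:30, 14:15–15:00, 15:45–16:45.
Windows ≥ 60 min: 10:30–12:30, 15:45–16:45.
Earliest such window starts at 10:30.

10:30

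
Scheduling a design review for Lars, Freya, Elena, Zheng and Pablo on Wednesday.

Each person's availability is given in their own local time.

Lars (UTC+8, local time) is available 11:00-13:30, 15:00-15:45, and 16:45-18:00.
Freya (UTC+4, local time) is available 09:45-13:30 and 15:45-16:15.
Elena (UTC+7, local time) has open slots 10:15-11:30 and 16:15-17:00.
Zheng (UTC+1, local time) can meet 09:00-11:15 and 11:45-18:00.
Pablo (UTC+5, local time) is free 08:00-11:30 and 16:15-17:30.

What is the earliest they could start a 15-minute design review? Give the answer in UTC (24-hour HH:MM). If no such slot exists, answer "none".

Lars → UTC: 03:00–05:30, 07:00–07:45, 08:45–10:00.
Freya → UTC: 05:45–09:30, 11:45–12:15.
Elena → UTC: 03:15–04:30, 09:15–10:00.
Zheng → UTC: 08:00–10:15, 10:45–17:00.
Pablo → UTC: 03:00–06:30, 11:15–12:30.
Lars ∩ Freya: 07:00–07:45, 08:45–09:30.
Lars ∩ Freya ∩ Elena: 09:15–09:30.
Lars ∩ Freya ∩ Elena ∩ Zheng: 09:15–09:30.
Lars ∩ Freya ∩ Elena ∩ Zheng ∩ Pablo: (none).
Windows ≥ 15 min: (none).

none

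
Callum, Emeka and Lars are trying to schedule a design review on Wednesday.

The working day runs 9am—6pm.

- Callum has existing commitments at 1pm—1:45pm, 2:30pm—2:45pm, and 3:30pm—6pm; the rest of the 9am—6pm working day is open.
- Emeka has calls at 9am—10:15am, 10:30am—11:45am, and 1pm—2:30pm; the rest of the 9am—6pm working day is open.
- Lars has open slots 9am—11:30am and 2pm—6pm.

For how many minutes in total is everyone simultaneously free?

60 minutes

Callum free within 09:00–18:00: 09:00–13:00, 13:45–14:30, 14:45–15:30.
Emeka free within 09:00–18:00: 10:15–10:30, 11:45–13:00, 14:30–18:00.
Callum ∩ Emeka: 10:15–10:30, 11:45–13:00, 14:45–15:30.
Callum ∩ Emeka ∩ Lars: 10:15–10:30, 14:45–15:30.
Total common minutes: 15 + 45 = 60.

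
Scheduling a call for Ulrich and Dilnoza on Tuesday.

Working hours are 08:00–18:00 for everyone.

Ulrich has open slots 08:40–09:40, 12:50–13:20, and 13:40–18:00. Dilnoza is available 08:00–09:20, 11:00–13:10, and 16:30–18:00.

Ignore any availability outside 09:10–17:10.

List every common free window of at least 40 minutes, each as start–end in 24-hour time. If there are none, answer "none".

Ulrich ∩ Dilnoza: 08:40–09:20, 12:50–13:10, 16:30–18:00.
Restricted to 09:10–17:10: 09:10–09:20, 12:50–13:10, 16:30–17:10.
Windows ≥ 40 min: 16:30–17:10.

16:30–17:10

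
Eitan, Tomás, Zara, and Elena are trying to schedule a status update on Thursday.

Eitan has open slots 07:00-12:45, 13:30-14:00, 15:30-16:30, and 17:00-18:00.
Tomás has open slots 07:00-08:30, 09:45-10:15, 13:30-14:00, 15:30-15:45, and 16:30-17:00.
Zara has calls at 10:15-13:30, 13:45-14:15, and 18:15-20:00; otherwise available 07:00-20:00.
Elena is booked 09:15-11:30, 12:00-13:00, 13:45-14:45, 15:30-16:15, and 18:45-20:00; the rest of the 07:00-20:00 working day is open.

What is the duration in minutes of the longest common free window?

90 minutes

Zara free within 07:00–20:00: 07:00–10:15, 13:30–13:45, 14:15–18:15.
Elena free within 07:00–20:00: 07:00–09:15, 11:30–12:00, 13:00–13:45, 14:45–15:30, 16:15–18:45.
Eitan ∩ Tomás: 07:00–08:30, 09:45–10:15, 13:30–14:00, 15:30–15:45.
Eitan ∩ Tomás ∩ Zara: 07:00–08:30, 09:45–10:15, 13:30–13:45, 15:30–15:45.
Eitan ∩ Tomás ∩ Zara ∩ Elena: 07:00–08:30, 13:30–13:45.
Common window lengths: 90, 15 min; longest is 90.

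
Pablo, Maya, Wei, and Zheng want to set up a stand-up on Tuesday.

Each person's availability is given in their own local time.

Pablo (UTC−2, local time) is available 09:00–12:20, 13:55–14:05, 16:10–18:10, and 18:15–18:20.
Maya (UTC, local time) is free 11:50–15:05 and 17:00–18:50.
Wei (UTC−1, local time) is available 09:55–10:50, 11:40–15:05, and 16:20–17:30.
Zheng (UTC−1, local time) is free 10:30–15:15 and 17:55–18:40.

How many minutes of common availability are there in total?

100 minutes

Pablo → UTC: 11:00–14:20, 15:55–16:05, 18:10–20:10, 20:15–20:20.
Maya → UTC: 11:50–15:05, 17:00–18:50.
Wei → UTC: 10:55–11:50, 12:40–16:05, 17:20–18:30.
Zheng → UTC: 11:30–16:15, 18:55–19:40.
Pablo ∩ Maya: 11:50–14:20, 18:10–18:50.
Pablo ∩ Maya ∩ Wei: 12:40–14:20, 18:10–18:30.
Pablo ∩ Maya ∩ Wei ∩ Zheng: 12:40–14:20.
Total common minutes: 100.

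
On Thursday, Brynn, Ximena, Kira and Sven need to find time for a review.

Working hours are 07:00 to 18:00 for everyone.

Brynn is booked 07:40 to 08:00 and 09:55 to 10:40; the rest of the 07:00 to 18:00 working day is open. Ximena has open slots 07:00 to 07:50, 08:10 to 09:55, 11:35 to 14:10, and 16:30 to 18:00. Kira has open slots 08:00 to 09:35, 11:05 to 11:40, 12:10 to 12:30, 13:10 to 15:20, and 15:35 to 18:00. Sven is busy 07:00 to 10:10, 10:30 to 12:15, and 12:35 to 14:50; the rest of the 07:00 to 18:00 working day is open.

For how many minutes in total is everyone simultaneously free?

105 minutes

Brynn free within 07:00–18:00: 07:00–07:40, 08:00–09:55, 10:40–18:00.
Sven free within 07:00–18:00: 10:10–10:30, 12:15–12:35, 14:50–18:00.
Brynn ∩ Ximena: 07:00–07:40, 08:10–09:55, 11:35–14:10, 16:30–18:00.
Brynn ∩ Ximena ∩ Kira: 08:10–09:35, 11:35–11:40, 12:10–12:30, 13:10–14:10, 16:30–18:00.
Brynn ∩ Ximena ∩ Kira ∩ Sven: 12:15–12:30, 16:30–18:00.
Total common minutes: 15 + 90 = 105.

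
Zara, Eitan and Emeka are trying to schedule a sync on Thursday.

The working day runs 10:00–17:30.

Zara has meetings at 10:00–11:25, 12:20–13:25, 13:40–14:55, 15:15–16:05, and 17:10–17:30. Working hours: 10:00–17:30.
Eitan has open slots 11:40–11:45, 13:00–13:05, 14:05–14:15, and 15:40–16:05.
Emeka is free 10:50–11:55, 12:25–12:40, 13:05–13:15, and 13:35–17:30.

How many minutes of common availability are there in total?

Zara free within 10:00–17:30: 11:25–12:20, 13:25–13:40, 14:55–15:15, 16:05–17:10.
Zara ∩ Eitan: 11:40–11:45.
Zara ∩ Eitan ∩ Emeka: 11:40–11:45.
Total common minutes: 5.

5 minutes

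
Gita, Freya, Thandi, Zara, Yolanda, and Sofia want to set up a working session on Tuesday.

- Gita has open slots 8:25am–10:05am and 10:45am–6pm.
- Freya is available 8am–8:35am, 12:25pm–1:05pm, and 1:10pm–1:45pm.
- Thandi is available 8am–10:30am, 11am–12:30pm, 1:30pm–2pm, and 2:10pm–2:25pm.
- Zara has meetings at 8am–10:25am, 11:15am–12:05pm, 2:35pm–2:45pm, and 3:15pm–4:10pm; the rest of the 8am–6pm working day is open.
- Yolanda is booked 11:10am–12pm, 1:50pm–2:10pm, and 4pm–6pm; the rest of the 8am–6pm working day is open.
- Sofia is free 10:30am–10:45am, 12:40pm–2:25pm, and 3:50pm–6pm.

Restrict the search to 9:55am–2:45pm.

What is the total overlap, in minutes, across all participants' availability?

15 minutes

Zara free within 08:00–18:00: 10:25–11:15, 12:05–14:35, 14:45–15:15, 16:10–18:00.
Yolanda free within 08:00–18:00: 08:00–11:10, 12:00–13:50, 14:10–16:00.
Gita ∩ Freya: 08:25–08:35, 12:25–13:05, 13:10–13:45.
Gita ∩ Freya ∩ Thandi: 08:25–08:35, 12:25–12:30, 13:30–13:45.
Gita ∩ Freya ∩ Thandi ∩ Zara: 12:25–12:30, 13:30–13:45.
Gita ∩ Freya ∩ Thandi ∩ Zara ∩ Yolanda: 12:25–12:30, 13:30–13:45.
Gita ∩ Freya ∩ Thandi ∩ Zara ∩ Yolanda ∩ Sofia: 13:30–13:45.
Restricted to 09:55–14:45: 13:30–13:45.
Total common minutes: 15.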